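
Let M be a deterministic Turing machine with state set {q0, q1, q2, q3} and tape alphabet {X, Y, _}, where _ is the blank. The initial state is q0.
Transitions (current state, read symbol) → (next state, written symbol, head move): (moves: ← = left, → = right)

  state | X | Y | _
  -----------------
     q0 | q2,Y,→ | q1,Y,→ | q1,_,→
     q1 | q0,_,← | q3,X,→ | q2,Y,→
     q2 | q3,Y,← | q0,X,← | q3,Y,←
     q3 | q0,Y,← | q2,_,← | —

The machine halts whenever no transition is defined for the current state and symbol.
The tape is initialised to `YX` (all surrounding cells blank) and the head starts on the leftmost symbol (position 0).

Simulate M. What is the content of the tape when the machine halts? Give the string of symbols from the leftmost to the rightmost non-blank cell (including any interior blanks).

Y_YY

state=q0 head=0 tape=__[Y]X_   (q0,Y)→(q1,Y,→)
state=q1 head=1 tape=__Y[X]_   (q1,X)→(q0,_,←)
state=q0 head=0 tape=__[Y]__   (q0,Y)→(q1,Y,→)
state=q1 head=1 tape=__Y[_]_   (q1,_)→(q2,Y,→)
state=q2 head=2 tape=__YY[_]   (q2,_)→(q3,Y,←)
state=q3 head=1 tape=__Y[Y]Y   (q3,Y)→(q2,_,←)
state=q2 head=0 tape=__[Y]_Y   (q2,Y)→(q0,X,←)
state=q0 head=-1 tape=_[_]X_Y   (q0,_)→(q1,_,→)
state=q1 head=0 tape=__[X]_Y   (q1,X)→(q0,_,←)
state=q0 head=-1 tape=_[_]__Y   (q0,_)→(q1,_,→)
state=q1 head=0 tape=__[_]_Y   (q1,_)→(q2,Y,→)
state=q2 head=1 tape=__Y[_]Y   (q2,_)→(q3,Y,←)
state=q3 head=0 tape=__[Y]YY   (q3,Y)→(q2,_,←)
state=q2 head=-1 tape=_[_]_YY   (q2,_)→(q3,Y,←)
state=q3 head=-2 tape=[_]Y_YY
The non-blank tape span at halt is Y_YY.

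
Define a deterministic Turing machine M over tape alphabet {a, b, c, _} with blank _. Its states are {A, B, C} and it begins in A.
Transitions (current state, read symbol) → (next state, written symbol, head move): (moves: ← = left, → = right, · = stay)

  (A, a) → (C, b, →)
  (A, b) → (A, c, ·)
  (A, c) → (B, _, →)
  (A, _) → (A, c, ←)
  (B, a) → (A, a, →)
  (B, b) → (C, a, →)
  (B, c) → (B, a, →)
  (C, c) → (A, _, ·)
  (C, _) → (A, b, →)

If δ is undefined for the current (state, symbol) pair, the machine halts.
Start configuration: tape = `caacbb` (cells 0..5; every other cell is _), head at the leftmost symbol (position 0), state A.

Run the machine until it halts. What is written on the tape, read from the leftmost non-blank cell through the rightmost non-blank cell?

a_aab

A | [c]aacbb   read c → write _, move →, go to B
B | _[a]acbb   read a → write a, move →, go to A
A | _a[a]cbb   read a → write b, move →, go to C
C | _ab[c]bb   read c → write _, move ·, go to A
A | _ab[_]bb   read _ → write c, move ←, go to A
A | _a[b]cbb   read b → write c, move ·, go to A
A | _a[c]cbb   read c → write _, move →, go to B
B | _a_[c]bb   read c → write a, move →, go to B
B | _a_a[b]b   read b → write a, move →, go to C
C | _a_aa[b]
The non-blank tape span at halt is a_aab.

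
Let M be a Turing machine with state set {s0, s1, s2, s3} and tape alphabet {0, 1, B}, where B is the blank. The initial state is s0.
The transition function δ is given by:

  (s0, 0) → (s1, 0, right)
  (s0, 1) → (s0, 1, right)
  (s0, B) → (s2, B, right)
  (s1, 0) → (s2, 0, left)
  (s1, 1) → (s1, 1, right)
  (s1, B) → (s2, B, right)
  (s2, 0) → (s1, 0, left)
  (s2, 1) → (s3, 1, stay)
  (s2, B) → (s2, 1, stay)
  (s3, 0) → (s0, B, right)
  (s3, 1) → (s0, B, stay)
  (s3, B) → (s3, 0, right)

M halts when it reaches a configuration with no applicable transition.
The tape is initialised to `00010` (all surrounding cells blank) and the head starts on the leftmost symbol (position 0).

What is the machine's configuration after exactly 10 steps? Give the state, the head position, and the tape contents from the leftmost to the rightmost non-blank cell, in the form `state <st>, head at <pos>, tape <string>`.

state s2, head at 0, tape 00010

s0 | B[0]0010   read 0 → write 0, move right, go to s1
s1 | B0[0]010   read 0 → write 0, move left, go to s2
s2 | B[0]0010   read 0 → write 0, move left, go to s1
s1 | [B]00010   read B → write B, move right, go to s2
s2 | B[0]0010   read 0 → write 0, move left, go to s1
s1 | [B]00010   read B → write B, move right, go to s2
s2 | B[0]0010   read 0 → write 0, move left, go to s1
s1 | [B]00010   read B → write B, move right, go to s2
s2 | B[0]0010   read 0 → write 0, move left, go to s1
s1 | [B]00010   read B → write B, move right, go to s2
s2 | B[0]0010
After 10 steps: state s2, head at 0, tape 00010.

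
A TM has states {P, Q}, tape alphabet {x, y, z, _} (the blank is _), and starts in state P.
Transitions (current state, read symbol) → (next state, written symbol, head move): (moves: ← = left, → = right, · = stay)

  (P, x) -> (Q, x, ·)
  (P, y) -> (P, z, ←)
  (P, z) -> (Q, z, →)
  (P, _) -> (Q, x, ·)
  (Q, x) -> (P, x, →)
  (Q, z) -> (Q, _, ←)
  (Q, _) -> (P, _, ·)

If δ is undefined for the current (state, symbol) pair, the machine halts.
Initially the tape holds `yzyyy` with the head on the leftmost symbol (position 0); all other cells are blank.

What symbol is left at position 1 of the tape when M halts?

x

P | _[y]zyyy   read y → write z, move ←, go to P
P | [_]zzyyy   read _ → write x, move ·, go to Q
Q | [x]zzyyy   read x → write x, move →, go to P
P | x[z]zyyy   read z → write z, move →, go to Q
Q | xz[z]yyy   read z → write _, move ←, go to Q
Q | x[z]_yyy   read z → write _, move ←, go to Q
Q | [x]__yyy   read x → write x, move →, go to P
P | x[_]_yyy   read _ → write x, move ·, go to Q
Q | x[x]_yyy   read x → write x, move →, go to P
P | xx[_]yyy   read _ → write x, move ·, go to Q
Q | xx[x]yyy   read x → write x, move →, go to P
P | xxx[y]yy   read y → write z, move ←, go to P
P | xx[x]zyy   read x → write x, move ·, go to Q
Q | xx[x]zyy   read x → write x, move →, go to P
P | xxx[z]yy   read z → write z, move →, go to Q
Q | xxxz[y]y
Cell 1 holds x when M halts.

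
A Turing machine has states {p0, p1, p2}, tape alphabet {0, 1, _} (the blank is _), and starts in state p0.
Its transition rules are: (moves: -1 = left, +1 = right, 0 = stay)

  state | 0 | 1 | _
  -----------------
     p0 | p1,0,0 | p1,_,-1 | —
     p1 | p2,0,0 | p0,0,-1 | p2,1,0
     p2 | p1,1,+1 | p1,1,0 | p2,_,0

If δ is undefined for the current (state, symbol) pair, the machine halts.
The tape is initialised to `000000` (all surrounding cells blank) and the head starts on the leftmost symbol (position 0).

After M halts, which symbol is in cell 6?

state=p0 head=0 tape=_[0]00000_   (p0,0)→(p1,0,0)
state=p1 head=0 tape=_[0]00000_   (p1,0)→(p2,0,0)
state=p2 head=0 tape=_[0]00000_   (p2,0)→(p1,1,+1)
state=p1 head=1 tape=_1[0]0000_   (p1,0)→(p2,0,0)
state=p2 head=1 tape=_1[0]0000_   (p2,0)→(p1,1,+1)
state=p1 head=2 tape=_11[0]000_   (p1,0)→(p2,0,0)
state=p2 head=2 tape=_11[0]000_   (p2,0)→(p1,1,+1)
state=p1 head=3 tape=_111[0]00_   (p1,0)→(p2,0,0)
state=p2 head=3 tape=_111[0]00_   (p2,0)→(p1,1,+1)
state=p1 head=4 tape=_1111[0]0_   (p1,0)→(p2,0,0)
state=p2 head=4 tape=_1111[0]0_   (p2,0)→(p1,1,+1)
state=p1 head=5 tape=_11111[0]_   (p1,0)→(p2,0,0)
state=p2 head=5 tape=_11111[0]_   (p2,0)→(p1,1,+1)
state=p1 head=6 tape=_111111[_]   (p1,_)→(p2,1,0)
state=p2 head=6 tape=_111111[1]   (p2,1)→(p1,1,0)
state=p1 head=6 tape=_111111[1]   (p1,1)→(p0,0,-1)
state=p0 head=5 tape=_11111[1]0   (p0,1)→(p1,_,-1)
state=p1 head=4 tape=_1111[1]_0   (p1,1)→(p0,0,-1)
state=p0 head=3 tape=_111[1]0_0   (p0,1)→(p1,_,-1)
state=p1 head=2 tape=_11[1]_0_0   (p1,1)→(p0,0,-1)
state=p0 head=1 tape=_1[1]0_0_0   (p0,1)→(p1,_,-1)
state=p1 head=0 tape=_[1]_0_0_0   (p1,1)→(p0,0,-1)
state=p0 head=-1 tape=[_]0_0_0_0
Cell 6 holds 0 when M halts.

0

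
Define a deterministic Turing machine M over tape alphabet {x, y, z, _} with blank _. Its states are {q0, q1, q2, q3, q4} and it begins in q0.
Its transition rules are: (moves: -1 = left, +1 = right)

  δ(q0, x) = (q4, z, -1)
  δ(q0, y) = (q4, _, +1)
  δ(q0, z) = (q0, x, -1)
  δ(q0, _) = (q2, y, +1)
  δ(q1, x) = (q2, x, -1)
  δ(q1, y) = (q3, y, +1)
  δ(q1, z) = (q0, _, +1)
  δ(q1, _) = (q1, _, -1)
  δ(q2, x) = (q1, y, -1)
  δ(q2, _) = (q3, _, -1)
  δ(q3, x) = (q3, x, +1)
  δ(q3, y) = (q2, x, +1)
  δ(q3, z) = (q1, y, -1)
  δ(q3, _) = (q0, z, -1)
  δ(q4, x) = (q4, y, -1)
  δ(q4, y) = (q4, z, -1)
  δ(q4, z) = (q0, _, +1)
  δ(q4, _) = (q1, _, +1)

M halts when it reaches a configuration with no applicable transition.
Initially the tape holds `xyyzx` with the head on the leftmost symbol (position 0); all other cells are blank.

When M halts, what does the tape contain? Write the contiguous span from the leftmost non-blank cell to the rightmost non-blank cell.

q0 | _[x]yyzx   read x → write z, move -1, go to q4
q4 | [_]zyyzx   read _ → write _, move +1, go to q1
q1 | _[z]yyzx   read z → write _, move +1, go to q0
q0 | __[y]yzx   read y → write _, move +1, go to q4
q4 | ___[y]zx   read y → write z, move -1, go to q4
q4 | __[_]zzx   read _ → write _, move +1, go to q1
q1 | ___[z]zx   read z → write _, move +1, go to q0
q0 | ____[z]x   read z → write x, move -1, go to q0
q0 | ___[_]xx   read _ → write y, move +1, go to q2
q2 | ___y[x]x   read x → write y, move -1, go to q1
q1 | ___[y]yx   read y → write y, move +1, go to q3
q3 | ___y[y]x   read y → write x, move +1, go to q2
q2 | ___yx[x]   read x → write y, move -1, go to q1
q1 | ___y[x]y   read x → write x, move -1, go to q2
q2 | ___[y]xy
The non-blank tape span at halt is yxy.

yxy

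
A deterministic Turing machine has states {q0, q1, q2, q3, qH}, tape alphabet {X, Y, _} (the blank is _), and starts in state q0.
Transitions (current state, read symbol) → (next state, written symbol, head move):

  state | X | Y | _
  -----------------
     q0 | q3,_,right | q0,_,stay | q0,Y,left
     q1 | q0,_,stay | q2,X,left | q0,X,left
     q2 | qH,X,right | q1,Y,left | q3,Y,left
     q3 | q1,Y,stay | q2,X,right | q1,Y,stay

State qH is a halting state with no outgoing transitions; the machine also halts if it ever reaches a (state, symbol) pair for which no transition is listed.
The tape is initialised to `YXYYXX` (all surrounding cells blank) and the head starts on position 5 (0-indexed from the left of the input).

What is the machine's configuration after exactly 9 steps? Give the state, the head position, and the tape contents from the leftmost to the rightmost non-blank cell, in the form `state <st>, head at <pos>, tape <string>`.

q0 | YXYYX[X]_   read X → write _, move right, go to q3
q3 | YXYYX_[_]   read _ → write Y, move stay, go to q1
q1 | YXYYX_[Y]   read Y → write X, move left, go to q2
q2 | YXYYX[_]X   read _ → write Y, move left, go to q3
q3 | YXYY[X]YX   read X → write Y, move stay, go to q1
q1 | YXYY[Y]YX   read Y → write X, move left, go to q2
q2 | YXY[Y]XYX   read Y → write Y, move left, go to q1
q1 | YX[Y]YXYX   read Y → write X, move left, go to q2
q2 | Y[X]XYXYX   read X → write X, move right, go to qH
qH | YX[X]YXYX
After 9 steps: state qH, head at 2, tape YXXYXYX.

state qH, head at 2, tape YXXYXYX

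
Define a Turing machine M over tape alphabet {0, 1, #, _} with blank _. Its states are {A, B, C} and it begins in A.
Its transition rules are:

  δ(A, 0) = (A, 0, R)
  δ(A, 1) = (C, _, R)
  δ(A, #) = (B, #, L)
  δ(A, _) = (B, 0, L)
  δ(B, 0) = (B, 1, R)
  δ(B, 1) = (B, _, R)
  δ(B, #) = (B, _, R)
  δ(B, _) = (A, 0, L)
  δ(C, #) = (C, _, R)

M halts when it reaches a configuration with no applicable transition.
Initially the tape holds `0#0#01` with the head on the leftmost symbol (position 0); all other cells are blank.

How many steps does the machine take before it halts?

15

A | [0]#0#01__   read 0 → write 0, move R, go to A
A | 0[#]0#01__   read # → write #, move L, go to B
B | [0]#0#01__   read 0 → write 1, move R, go to B
B | 1[#]0#01__   read # → write _, move R, go to B
B | 1_[0]#01__   read 0 → write 1, move R, go to B
B | 1_1[#]01__   read # → write _, move R, go to B
B | 1_1_[0]1__   read 0 → write 1, move R, go to B
B | 1_1_1[1]__   read 1 → write _, move R, go to B
B | 1_1_1_[_]_   read _ → write 0, move L, go to A
A | 1_1_1[_]0_   read _ → write 0, move L, go to B
B | 1_1_[1]00_   read 1 → write _, move R, go to B
B | 1_1__[0]0_   read 0 → write 1, move R, go to B
B | 1_1__1[0]_   read 0 → write 1, move R, go to B
B | 1_1__11[_]   read _ → write 0, move L, go to A
A | 1_1__1[1]0   read 1 → write _, move R, go to C
C | 1_1__1_[0]
M halts after 15 transitions.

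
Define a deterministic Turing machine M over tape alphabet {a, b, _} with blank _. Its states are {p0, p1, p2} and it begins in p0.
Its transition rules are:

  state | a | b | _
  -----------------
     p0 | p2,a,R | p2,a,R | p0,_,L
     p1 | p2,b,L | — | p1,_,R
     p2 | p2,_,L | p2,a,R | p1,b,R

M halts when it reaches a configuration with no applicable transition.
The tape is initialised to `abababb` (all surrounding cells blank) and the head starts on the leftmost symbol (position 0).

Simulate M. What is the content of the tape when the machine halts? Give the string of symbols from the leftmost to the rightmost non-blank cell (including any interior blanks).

state=p0 head=0 tape=_[a]bababb   (p0,a)→(p2,a,R)
state=p2 head=1 tape=_a[b]ababb   (p2,b)→(p2,a,R)
state=p2 head=2 tape=_aa[a]babb   (p2,a)→(p2,_,L)
state=p2 head=1 tape=_a[a]_babb   (p2,a)→(p2,_,L)
state=p2 head=0 tape=_[a]__babb   (p2,a)→(p2,_,L)
state=p2 head=-1 tape=[_]___babb   (p2,_)→(p1,b,R)
state=p1 head=0 tape=b[_]__babb   (p1,_)→(p1,_,R)
state=p1 head=1 tape=b_[_]_babb   (p1,_)→(p1,_,R)
state=p1 head=2 tape=b__[_]babb   (p1,_)→(p1,_,R)
state=p1 head=3 tape=b___[b]abb
The non-blank tape span at halt is b___babb.

b___babb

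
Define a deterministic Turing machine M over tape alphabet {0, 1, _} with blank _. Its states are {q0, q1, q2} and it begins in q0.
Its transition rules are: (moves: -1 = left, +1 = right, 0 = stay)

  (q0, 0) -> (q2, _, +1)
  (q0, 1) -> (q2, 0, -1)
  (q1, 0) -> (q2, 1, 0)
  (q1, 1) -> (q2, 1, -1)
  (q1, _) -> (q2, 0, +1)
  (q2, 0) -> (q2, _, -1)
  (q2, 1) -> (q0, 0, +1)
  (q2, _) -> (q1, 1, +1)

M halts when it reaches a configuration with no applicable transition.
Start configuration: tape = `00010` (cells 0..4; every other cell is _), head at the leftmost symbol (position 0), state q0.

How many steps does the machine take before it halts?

state=q0 head=0 tape=[0]0010   (q0,0)→(q2,_,+1)
state=q2 head=1 tape=_[0]010   (q2,0)→(q2,_,-1)
state=q2 head=0 tape=[_]_010   (q2,_)→(q1,1,+1)
state=q1 head=1 tape=1[_]010   (q1,_)→(q2,0,+1)
state=q2 head=2 tape=10[0]10   (q2,0)→(q2,_,-1)
state=q2 head=1 tape=1[0]_10   (q2,0)→(q2,_,-1)
state=q2 head=0 tape=[1]__10   (q2,1)→(q0,0,+1)
state=q0 head=1 tape=0[_]_10
M halts after 7 transitions.

7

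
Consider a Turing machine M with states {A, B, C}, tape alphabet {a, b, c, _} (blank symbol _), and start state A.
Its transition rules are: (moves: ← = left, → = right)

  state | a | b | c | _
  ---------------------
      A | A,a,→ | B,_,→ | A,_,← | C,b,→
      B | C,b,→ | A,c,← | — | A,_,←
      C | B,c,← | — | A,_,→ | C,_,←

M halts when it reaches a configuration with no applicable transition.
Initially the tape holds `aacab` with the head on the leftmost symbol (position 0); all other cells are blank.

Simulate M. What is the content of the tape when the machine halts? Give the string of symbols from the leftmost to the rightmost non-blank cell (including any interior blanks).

aab_b

state=A head=0 tape=[a]acab_   (A,a)→(A,a,→)
state=A head=1 tape=a[a]cab_   (A,a)→(A,a,→)
state=A head=2 tape=aa[c]ab_   (A,c)→(A,_,←)
state=A head=1 tape=a[a]_ab_   (A,a)→(A,a,→)
state=A head=2 tape=aa[_]ab_   (A,_)→(C,b,→)
state=C head=3 tape=aab[a]b_   (C,a)→(B,c,←)
state=B head=2 tape=aa[b]cb_   (B,b)→(A,c,←)
state=A head=1 tape=a[a]ccb_   (A,a)→(A,a,→)
state=A head=2 tape=aa[c]cb_   (A,c)→(A,_,←)
state=A head=1 tape=a[a]_cb_   (A,a)→(A,a,→)
state=A head=2 tape=aa[_]cb_   (A,_)→(C,b,→)
state=C head=3 tape=aab[c]b_   (C,c)→(A,_,→)
state=A head=4 tape=aab_[b]_   (A,b)→(B,_,→)
state=B head=5 tape=aab__[_]   (B,_)→(A,_,←)
state=A head=4 tape=aab_[_]_   (A,_)→(C,b,→)
state=C head=5 tape=aab_b[_]   (C,_)→(C,_,←)
state=C head=4 tape=aab_[b]_
The non-blank tape span at halt is aab_b.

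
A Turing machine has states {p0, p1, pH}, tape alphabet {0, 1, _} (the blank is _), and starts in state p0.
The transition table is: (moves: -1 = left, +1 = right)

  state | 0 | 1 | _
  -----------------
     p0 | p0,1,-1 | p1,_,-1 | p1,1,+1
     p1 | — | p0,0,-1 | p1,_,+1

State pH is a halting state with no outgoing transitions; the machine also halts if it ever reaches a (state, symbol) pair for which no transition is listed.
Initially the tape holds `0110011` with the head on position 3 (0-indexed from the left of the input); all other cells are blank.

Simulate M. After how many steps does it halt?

9

p0 | __011[0]011   read 0 → write 1, move -1, go to p0
p0 | __01[1]1011   read 1 → write _, move -1, go to p1
p1 | __0[1]_1011   read 1 → write 0, move -1, go to p0
p0 | __[0]0_1011   read 0 → write 1, move -1, go to p0
p0 | _[_]10_1011   read _ → write 1, move +1, go to p1
p1 | _1[1]0_1011   read 1 → write 0, move -1, go to p0
p0 | _[1]00_1011   read 1 → write _, move -1, go to p1
p1 | [_]_00_1011   read _ → write _, move +1, go to p1
p1 | _[_]00_1011   read _ → write _, move +1, go to p1
p1 | __[0]0_1011
M halts after 9 transitions.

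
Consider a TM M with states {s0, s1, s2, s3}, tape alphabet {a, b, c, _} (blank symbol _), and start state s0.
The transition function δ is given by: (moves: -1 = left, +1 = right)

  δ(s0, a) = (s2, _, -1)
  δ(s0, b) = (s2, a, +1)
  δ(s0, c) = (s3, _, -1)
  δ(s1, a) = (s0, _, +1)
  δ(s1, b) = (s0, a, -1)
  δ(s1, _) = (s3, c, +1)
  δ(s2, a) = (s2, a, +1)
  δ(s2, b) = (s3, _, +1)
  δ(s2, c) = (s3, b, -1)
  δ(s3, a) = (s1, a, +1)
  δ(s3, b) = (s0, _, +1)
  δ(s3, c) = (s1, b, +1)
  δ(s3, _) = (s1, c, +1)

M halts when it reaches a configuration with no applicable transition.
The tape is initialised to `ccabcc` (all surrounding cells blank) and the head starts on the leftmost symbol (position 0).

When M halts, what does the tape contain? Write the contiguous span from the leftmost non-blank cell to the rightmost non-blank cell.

ccb__ac

s0 | _[c]cabcc   read c → write _, move -1, go to s3
s3 | [_]_cabcc   read _ → write c, move +1, go to s1
s1 | c[_]cabcc   read _ → write c, move +1, go to s3
s3 | cc[c]abcc   read c → write b, move +1, go to s1
s1 | ccb[a]bcc   read a → write _, move +1, go to s0
s0 | ccb_[b]cc   read b → write a, move +1, go to s2
s2 | ccb_a[c]c   read c → write b, move -1, go to s3
s3 | ccb_[a]bc   read a → write a, move +1, go to s1
s1 | ccb_a[b]c   read b → write a, move -1, go to s0
s0 | ccb_[a]ac   read a → write _, move -1, go to s2
s2 | ccb[_]_ac
The non-blank tape span at halt is ccb__ac.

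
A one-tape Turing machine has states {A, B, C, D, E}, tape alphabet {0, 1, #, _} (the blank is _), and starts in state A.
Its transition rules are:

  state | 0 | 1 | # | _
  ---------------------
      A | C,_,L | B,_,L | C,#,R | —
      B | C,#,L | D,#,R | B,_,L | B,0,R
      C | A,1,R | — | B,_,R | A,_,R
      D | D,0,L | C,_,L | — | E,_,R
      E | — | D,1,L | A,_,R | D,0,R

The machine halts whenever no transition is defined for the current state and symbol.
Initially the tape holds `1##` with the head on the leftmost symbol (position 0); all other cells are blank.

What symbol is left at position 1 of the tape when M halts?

_

state=A head=0 tape=_[1]##__   (A,1)→(B,_,L)
state=B head=-1 tape=[_]_##__   (B,_)→(B,0,R)
state=B head=0 tape=0[_]##__   (B,_)→(B,0,R)
state=B head=1 tape=00[#]#__   (B,#)→(B,_,L)
state=B head=0 tape=0[0]_#__   (B,0)→(C,#,L)
state=C head=-1 tape=[0]#_#__   (C,0)→(A,1,R)
state=A head=0 tape=1[#]_#__   (A,#)→(C,#,R)
state=C head=1 tape=1#[_]#__   (C,_)→(A,_,R)
state=A head=2 tape=1#_[#]__   (A,#)→(C,#,R)
state=C head=3 tape=1#_#[_]_   (C,_)→(A,_,R)
state=A head=4 tape=1#_#_[_]
Cell 1 holds _ when M halts.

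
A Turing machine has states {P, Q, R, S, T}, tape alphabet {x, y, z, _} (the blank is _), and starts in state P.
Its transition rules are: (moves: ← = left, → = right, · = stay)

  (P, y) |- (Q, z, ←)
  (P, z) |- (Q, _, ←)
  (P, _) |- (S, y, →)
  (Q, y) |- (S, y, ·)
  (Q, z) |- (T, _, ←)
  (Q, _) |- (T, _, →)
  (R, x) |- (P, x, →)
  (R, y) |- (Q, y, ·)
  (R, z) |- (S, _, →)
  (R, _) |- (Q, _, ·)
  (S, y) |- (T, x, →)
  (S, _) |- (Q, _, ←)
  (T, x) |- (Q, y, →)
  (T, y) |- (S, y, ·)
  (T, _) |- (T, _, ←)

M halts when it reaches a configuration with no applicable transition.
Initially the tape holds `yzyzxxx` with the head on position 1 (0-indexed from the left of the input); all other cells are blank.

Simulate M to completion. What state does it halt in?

T

state=P head=1 tape=y[z]yzxxx   (P,z)→(Q,_,←)
state=Q head=0 tape=[y]_yzxxx   (Q,y)→(S,y,·)
state=S head=0 tape=[y]_yzxxx   (S,y)→(T,x,→)
state=T head=1 tape=x[_]yzxxx   (T,_)→(T,_,←)
state=T head=0 tape=[x]_yzxxx   (T,x)→(Q,y,→)
state=Q head=1 tape=y[_]yzxxx   (Q,_)→(T,_,→)
state=T head=2 tape=y_[y]zxxx   (T,y)→(S,y,·)
state=S head=2 tape=y_[y]zxxx   (S,y)→(T,x,→)
state=T head=3 tape=y_x[z]xxx
No transition is defined for (T, z); M halts in state T.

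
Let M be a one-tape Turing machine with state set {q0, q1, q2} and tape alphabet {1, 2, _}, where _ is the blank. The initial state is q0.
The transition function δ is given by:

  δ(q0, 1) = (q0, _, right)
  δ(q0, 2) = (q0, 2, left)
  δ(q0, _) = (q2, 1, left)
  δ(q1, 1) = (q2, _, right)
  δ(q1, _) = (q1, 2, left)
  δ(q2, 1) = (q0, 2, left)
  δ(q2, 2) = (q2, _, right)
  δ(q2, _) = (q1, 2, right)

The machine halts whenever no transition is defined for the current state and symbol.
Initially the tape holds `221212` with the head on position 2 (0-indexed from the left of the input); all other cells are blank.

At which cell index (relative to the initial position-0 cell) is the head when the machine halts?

6

q0 | _22[1]212__   read 1 → write _, move right, go to q0
q0 | _22_[2]12__   read 2 → write 2, move left, go to q0
q0 | _22[_]212__   read _ → write 1, move left, go to q2
q2 | _2[2]1212__   read 2 → write _, move right, go to q2
q2 | _2_[1]212__   read 1 → write 2, move left, go to q0
q0 | _2[_]2212__   read _ → write 1, move left, go to q2
q2 | _[2]12212__   read 2 → write _, move right, go to q2
q2 | __[1]2212__   read 1 → write 2, move left, go to q0
q0 | _[_]22212__   read _ → write 1, move left, go to q2
q2 | [_]122212__   read _ → write 2, move right, go to q1
q1 | 2[1]22212__   read 1 → write _, move right, go to q2
q2 | 2_[2]2212__   read 2 → write _, move right, go to q2
q2 | 2__[2]212__   read 2 → write _, move right, go to q2
q2 | 2___[2]12__   read 2 → write _, move right, go to q2
q2 | 2____[1]2__   read 1 → write 2, move left, go to q0
q0 | 2___[_]22__   read _ → write 1, move left, go to q2
q2 | 2__[_]122__   read _ → write 2, move right, go to q1
q1 | 2__2[1]22__   read 1 → write _, move right, go to q2
q2 | 2__2_[2]2__   read 2 → write _, move right, go to q2
q2 | 2__2__[2]__   read 2 → write _, move right, go to q2
q2 | 2__2___[_]_   read _ → write 2, move right, go to q1
q1 | 2__2___2[_]   read _ → write 2, move left, go to q1
q1 | 2__2___[2]2
At halt the head is at cell 6.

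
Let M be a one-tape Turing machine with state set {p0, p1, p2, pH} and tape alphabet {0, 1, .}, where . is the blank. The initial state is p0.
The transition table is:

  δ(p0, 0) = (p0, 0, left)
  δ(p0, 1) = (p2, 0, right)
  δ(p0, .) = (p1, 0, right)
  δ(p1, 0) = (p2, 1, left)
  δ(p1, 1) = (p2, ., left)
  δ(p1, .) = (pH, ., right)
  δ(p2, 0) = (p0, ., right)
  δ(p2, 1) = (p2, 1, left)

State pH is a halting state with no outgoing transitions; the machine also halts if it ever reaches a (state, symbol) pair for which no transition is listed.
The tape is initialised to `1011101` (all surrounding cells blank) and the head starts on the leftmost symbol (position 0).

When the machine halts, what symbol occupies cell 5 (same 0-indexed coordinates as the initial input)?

.

state=p0 head=0 tape=[1]011101.   (p0,1)→(p2,0,right)
state=p2 head=1 tape=0[0]11101.   (p2,0)→(p0,.,right)
state=p0 head=2 tape=0.[1]1101.   (p0,1)→(p2,0,right)
state=p2 head=3 tape=0.0[1]101.   (p2,1)→(p2,1,left)
state=p2 head=2 tape=0.[0]1101.   (p2,0)→(p0,.,right)
state=p0 head=3 tape=0..[1]101.   (p0,1)→(p2,0,right)
state=p2 head=4 tape=0..0[1]01.   (p2,1)→(p2,1,left)
state=p2 head=3 tape=0..[0]101.   (p2,0)→(p0,.,right)
state=p0 head=4 tape=0...[1]01.   (p0,1)→(p2,0,right)
state=p2 head=5 tape=0...0[0]1.   (p2,0)→(p0,.,right)
state=p0 head=6 tape=0...0.[1].   (p0,1)→(p2,0,right)
state=p2 head=7 tape=0...0.0[.]
Cell 5 holds . when M halts.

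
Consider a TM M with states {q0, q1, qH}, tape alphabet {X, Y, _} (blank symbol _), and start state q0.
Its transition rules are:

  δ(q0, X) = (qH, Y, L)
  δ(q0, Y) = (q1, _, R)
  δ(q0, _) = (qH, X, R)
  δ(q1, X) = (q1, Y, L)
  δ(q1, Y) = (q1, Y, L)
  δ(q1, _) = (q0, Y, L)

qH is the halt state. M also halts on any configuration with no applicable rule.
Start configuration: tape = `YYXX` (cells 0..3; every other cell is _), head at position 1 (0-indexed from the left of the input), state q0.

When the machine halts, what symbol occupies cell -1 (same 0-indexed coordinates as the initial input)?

X

state=q0 head=1 tape=_Y[Y]XX   (q0,Y)→(q1,_,R)
state=q1 head=2 tape=_Y_[X]X   (q1,X)→(q1,Y,L)
state=q1 head=1 tape=_Y[_]YX   (q1,_)→(q0,Y,L)
state=q0 head=0 tape=_[Y]YYX   (q0,Y)→(q1,_,R)
state=q1 head=1 tape=__[Y]YX   (q1,Y)→(q1,Y,L)
state=q1 head=0 tape=_[_]YYX   (q1,_)→(q0,Y,L)
state=q0 head=-1 tape=[_]YYYX   (q0,_)→(qH,X,R)
state=qH head=0 tape=X[Y]YYX
Cell -1 holds X when M halts.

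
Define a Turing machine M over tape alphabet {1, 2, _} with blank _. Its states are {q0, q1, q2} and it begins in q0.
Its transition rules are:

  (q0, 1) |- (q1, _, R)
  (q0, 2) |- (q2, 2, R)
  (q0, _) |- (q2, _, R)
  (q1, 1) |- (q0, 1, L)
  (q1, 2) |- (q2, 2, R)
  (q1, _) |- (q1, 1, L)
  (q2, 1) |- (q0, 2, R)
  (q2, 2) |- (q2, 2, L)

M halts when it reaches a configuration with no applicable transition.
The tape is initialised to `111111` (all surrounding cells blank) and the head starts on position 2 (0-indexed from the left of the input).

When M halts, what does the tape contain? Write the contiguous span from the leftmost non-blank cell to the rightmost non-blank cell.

state=q0 head=2 tape=11[1]111__   (q0,1)→(q1,_,R)
state=q1 head=3 tape=11_[1]11__   (q1,1)→(q0,1,L)
state=q0 head=2 tape=11[_]111__   (q0,_)→(q2,_,R)
state=q2 head=3 tape=11_[1]11__   (q2,1)→(q0,2,R)
state=q0 head=4 tape=11_2[1]1__   (q0,1)→(q1,_,R)
state=q1 head=5 tape=11_2_[1]__   (q1,1)→(q0,1,L)
state=q0 head=4 tape=11_2[_]1__   (q0,_)→(q2,_,R)
state=q2 head=5 tape=11_2_[1]__   (q2,1)→(q0,2,R)
state=q0 head=6 tape=11_2_2[_]_   (q0,_)→(q2,_,R)
state=q2 head=7 tape=11_2_2_[_]
The non-blank tape span at halt is 11_2_2.

11_2_2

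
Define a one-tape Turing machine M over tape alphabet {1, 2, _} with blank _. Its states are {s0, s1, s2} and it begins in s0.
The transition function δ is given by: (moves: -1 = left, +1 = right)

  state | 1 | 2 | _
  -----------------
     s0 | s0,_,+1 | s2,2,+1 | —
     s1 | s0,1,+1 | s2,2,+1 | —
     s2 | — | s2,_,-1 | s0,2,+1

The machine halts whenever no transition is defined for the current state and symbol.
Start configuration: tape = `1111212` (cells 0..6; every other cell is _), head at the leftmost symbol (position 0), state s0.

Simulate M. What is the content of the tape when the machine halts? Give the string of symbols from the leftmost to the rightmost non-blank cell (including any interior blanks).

s0 | [1]111212   read 1 → write _, move +1, go to s0
s0 | _[1]11212   read 1 → write _, move +1, go to s0
s0 | __[1]1212   read 1 → write _, move +1, go to s0
s0 | ___[1]212   read 1 → write _, move +1, go to s0
s0 | ____[2]12   read 2 → write 2, move +1, go to s2
s2 | ____2[1]2
The non-blank tape span at halt is 212.

212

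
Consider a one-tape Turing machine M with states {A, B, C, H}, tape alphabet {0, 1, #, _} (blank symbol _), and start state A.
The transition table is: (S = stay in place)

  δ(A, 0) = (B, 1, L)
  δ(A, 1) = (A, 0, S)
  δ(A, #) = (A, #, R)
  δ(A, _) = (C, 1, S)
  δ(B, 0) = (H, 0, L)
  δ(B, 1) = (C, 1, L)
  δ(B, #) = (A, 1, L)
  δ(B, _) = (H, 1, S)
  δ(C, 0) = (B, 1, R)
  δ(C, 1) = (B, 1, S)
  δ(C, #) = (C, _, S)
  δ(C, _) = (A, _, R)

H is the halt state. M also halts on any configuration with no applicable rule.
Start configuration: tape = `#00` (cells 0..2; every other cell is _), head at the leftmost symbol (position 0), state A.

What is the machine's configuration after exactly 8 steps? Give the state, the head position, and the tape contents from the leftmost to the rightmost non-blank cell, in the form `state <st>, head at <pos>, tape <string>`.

state A, head at -1, tape 0110

state=A head=0 tape=__[#]00   (A,#)→(A,#,R)
state=A head=1 tape=__#[0]0   (A,0)→(B,1,L)
state=B head=0 tape=__[#]10   (B,#)→(A,1,L)
state=A head=-1 tape=_[_]110   (A,_)→(C,1,S)
state=C head=-1 tape=_[1]110   (C,1)→(B,1,S)
state=B head=-1 tape=_[1]110   (B,1)→(C,1,L)
state=C head=-2 tape=[_]1110   (C,_)→(A,_,R)
state=A head=-1 tape=_[1]110   (A,1)→(A,0,S)
state=A head=-1 tape=_[0]110
After 8 steps: state A, head at -1, tape 0110.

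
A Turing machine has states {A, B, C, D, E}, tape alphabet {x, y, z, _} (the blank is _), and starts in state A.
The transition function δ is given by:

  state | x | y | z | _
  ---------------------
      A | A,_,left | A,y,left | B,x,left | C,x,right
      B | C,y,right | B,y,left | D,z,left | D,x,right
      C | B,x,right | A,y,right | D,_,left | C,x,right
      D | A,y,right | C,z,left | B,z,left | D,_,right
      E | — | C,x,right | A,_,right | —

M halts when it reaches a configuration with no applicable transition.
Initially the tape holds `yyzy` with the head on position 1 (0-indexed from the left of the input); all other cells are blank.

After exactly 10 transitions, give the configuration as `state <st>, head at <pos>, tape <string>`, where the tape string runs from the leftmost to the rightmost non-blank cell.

A | __y[y]zy   read y → write y, move left, go to A
A | __[y]yzy   read y → write y, move left, go to A
A | _[_]yyzy   read _ → write x, move right, go to C
C | _x[y]yzy   read y → write y, move right, go to A
A | _xy[y]zy   read y → write y, move left, go to A
A | _x[y]yzy   read y → write y, move left, go to A
A | _[x]yyzy   read x → write _, move left, go to A
A | [_]_yyzy   read _ → write x, move right, go to C
C | x[_]yyzy   read _ → write x, move right, go to C
C | xx[y]yzy   read y → write y, move right, go to A
A | xxy[y]zy
After 10 steps: state A, head at 1, tape xxyyzy.

state A, head at 1, tape xxyyzy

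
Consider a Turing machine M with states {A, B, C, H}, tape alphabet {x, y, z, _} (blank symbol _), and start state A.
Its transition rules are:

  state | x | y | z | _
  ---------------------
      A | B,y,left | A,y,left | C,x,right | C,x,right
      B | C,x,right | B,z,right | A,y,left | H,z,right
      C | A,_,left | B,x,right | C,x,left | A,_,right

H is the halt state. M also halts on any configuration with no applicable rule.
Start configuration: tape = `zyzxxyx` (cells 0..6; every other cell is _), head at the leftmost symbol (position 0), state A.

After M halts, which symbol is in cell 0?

state=A head=0 tape=[z]yzxxyx   (A,z)→(C,x,right)
state=C head=1 tape=x[y]zxxyx   (C,y)→(B,x,right)
state=B head=2 tape=xx[z]xxyx   (B,z)→(A,y,left)
state=A head=1 tape=x[x]yxxyx   (A,x)→(B,y,left)
state=B head=0 tape=[x]yyxxyx   (B,x)→(C,x,right)
state=C head=1 tape=x[y]yxxyx   (C,y)→(B,x,right)
state=B head=2 tape=xx[y]xxyx   (B,y)→(B,z,right)
state=B head=3 tape=xxz[x]xyx   (B,x)→(C,x,right)
state=C head=4 tape=xxzx[x]yx   (C,x)→(A,_,left)
state=A head=3 tape=xxz[x]_yx   (A,x)→(B,y,left)
state=B head=2 tape=xx[z]y_yx   (B,z)→(A,y,left)
state=A head=1 tape=x[x]yy_yx   (A,x)→(B,y,left)
state=B head=0 tape=[x]yyy_yx   (B,x)→(C,x,right)
state=C head=1 tape=x[y]yy_yx   (C,y)→(B,x,right)
state=B head=2 tape=xx[y]y_yx   (B,y)→(B,z,right)
state=B head=3 tape=xxz[y]_yx   (B,y)→(B,z,right)
state=B head=4 tape=xxzz[_]yx   (B,_)→(H,z,right)
state=H head=5 tape=xxzzz[y]x
Cell 0 holds x when M halts.

x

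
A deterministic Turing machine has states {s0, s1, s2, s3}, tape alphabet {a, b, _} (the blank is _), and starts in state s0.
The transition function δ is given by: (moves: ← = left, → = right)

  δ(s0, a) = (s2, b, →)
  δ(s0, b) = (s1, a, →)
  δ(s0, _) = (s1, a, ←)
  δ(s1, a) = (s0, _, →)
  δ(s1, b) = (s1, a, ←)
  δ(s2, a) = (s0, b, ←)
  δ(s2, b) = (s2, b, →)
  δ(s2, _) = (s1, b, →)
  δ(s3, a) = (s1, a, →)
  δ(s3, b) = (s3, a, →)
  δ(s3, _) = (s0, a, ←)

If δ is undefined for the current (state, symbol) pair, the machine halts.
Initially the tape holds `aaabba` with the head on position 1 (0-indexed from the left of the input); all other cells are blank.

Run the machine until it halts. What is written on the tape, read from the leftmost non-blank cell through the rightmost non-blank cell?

s0 | a[a]abba__   read a → write b, move →, go to s2
s2 | ab[a]bba__   read a → write b, move ←, go to s0
s0 | a[b]bbba__   read b → write a, move →, go to s1
s1 | aa[b]bba__   read b → write a, move ←, go to s1
s1 | a[a]abba__   read a → write _, move →, go to s0
s0 | a_[a]bba__   read a → write b, move →, go to s2
s2 | a_b[b]ba__   read b → write b, move →, go to s2
s2 | a_bb[b]a__   read b → write b, move →, go to s2
s2 | a_bbb[a]__   read a → write b, move ←, go to s0
s0 | a_bb[b]b__   read b → write a, move →, go to s1
s1 | a_bba[b]__   read b → write a, move ←, go to s1
s1 | a_bb[a]a__   read a → write _, move →, go to s0
s0 | a_bb_[a]__   read a → write b, move →, go to s2
s2 | a_bb_b[_]_   read _ → write b, move →, go to s1
s1 | a_bb_bb[_]
The non-blank tape span at halt is a_bb_bb.

a_bb_bb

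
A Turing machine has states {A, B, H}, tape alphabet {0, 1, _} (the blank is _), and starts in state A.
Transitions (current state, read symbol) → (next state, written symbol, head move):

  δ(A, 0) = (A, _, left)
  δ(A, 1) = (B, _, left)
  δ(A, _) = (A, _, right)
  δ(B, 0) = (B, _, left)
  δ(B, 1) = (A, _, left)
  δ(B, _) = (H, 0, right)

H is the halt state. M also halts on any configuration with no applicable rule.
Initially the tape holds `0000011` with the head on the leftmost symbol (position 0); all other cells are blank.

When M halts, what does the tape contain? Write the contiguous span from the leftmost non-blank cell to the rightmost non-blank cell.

0_1

A | _[0]000011   read 0 → write _, move left, go to A
A | [_]_000011   read _ → write _, move right, go to A
A | _[_]000011   read _ → write _, move right, go to A
A | __[0]00011   read 0 → write _, move left, go to A
A | _[_]_00011   read _ → write _, move right, go to A
A | __[_]00011   read _ → write _, move right, go to A
A | ___[0]0011   read 0 → write _, move left, go to A
A | __[_]_0011   read _ → write _, move right, go to A
A | ___[_]0011   read _ → write _, move right, go to A
A | ____[0]011   read 0 → write _, move left, go to A
A | ___[_]_011   read _ → write _, move right, go to A
A | ____[_]011   read _ → write _, move right, go to A
A | _____[0]11   read 0 → write _, move left, go to A
A | ____[_]_11   read _ → write _, move right, go to A
A | _____[_]11   read _ → write _, move right, go to A
A | ______[1]1   read 1 → write _, move left, go to B
B | _____[_]_1   read _ → write 0, move right, go to H
H | _____0[_]1
The non-blank tape span at halt is 0_1.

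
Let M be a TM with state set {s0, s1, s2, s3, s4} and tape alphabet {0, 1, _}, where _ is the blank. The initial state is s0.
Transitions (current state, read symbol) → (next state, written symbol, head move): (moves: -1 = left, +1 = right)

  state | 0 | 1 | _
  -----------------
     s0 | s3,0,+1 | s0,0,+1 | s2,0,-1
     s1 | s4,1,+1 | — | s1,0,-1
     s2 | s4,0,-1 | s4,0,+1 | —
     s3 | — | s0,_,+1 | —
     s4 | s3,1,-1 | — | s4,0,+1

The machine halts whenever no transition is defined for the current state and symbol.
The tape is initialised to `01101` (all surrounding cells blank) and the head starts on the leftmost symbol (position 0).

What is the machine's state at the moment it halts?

s0 | [0]1101_   read 0 → write 0, move +1, go to s3
s3 | 0[1]101_   read 1 → write _, move +1, go to s0
s0 | 0_[1]01_   read 1 → write 0, move +1, go to s0
s0 | 0_0[0]1_   read 0 → write 0, move +1, go to s3
s3 | 0_00[1]_   read 1 → write _, move +1, go to s0
s0 | 0_00_[_]   read _ → write 0, move -1, go to s2
s2 | 0_00[_]0
No transition is defined for (s2, _); M halts in state s2.

s2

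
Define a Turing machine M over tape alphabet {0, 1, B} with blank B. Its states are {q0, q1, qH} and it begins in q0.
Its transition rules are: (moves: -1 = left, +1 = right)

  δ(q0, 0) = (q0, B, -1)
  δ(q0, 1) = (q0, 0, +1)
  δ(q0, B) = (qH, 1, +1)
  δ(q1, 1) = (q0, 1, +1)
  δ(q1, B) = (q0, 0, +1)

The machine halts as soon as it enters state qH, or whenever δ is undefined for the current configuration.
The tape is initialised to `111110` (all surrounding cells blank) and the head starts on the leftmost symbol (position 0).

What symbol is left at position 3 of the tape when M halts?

B

state=q0 head=0 tape=B[1]11110   (q0,1)→(q0,0,+1)
state=q0 head=1 tape=B0[1]1110   (q0,1)→(q0,0,+1)
state=q0 head=2 tape=B00[1]110   (q0,1)→(q0,0,+1)
state=q0 head=3 tape=B000[1]10   (q0,1)→(q0,0,+1)
state=q0 head=4 tape=B0000[1]0   (q0,1)→(q0,0,+1)
state=q0 head=5 tape=B00000[0]   (q0,0)→(q0,B,-1)
state=q0 head=4 tape=B0000[0]B   (q0,0)→(q0,B,-1)
state=q0 head=3 tape=B000[0]BB   (q0,0)→(q0,B,-1)
state=q0 head=2 tape=B00[0]BBB   (q0,0)→(q0,B,-1)
state=q0 head=1 tape=B0[0]BBBB   (q0,0)→(q0,B,-1)
state=q0 head=0 tape=B[0]BBBBB   (q0,0)→(q0,B,-1)
state=q0 head=-1 tape=[B]BBBBBB   (q0,B)→(qH,1,+1)
state=qH head=0 tape=1[B]BBBBB
Cell 3 holds B when M halts.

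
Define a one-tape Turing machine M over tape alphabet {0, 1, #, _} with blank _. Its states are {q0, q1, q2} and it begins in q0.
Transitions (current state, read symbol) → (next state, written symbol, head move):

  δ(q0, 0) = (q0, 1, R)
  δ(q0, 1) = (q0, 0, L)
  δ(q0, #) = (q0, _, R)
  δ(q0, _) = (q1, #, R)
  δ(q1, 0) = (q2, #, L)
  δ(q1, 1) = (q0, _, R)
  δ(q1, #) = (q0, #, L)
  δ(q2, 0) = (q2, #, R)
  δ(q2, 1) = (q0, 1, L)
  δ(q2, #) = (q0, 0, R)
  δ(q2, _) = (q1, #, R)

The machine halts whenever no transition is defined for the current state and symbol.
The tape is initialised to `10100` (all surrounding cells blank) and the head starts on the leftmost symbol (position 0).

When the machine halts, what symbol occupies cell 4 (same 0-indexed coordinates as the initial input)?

state=q0 head=0 tape=_[1]0100__   (q0,1)→(q0,0,L)
state=q0 head=-1 tape=[_]00100__   (q0,_)→(q1,#,R)
state=q1 head=0 tape=#[0]0100__   (q1,0)→(q2,#,L)
state=q2 head=-1 tape=[#]#0100__   (q2,#)→(q0,0,R)
state=q0 head=0 tape=0[#]0100__   (q0,#)→(q0,_,R)
state=q0 head=1 tape=0_[0]100__   (q0,0)→(q0,1,R)
state=q0 head=2 tape=0_1[1]00__   (q0,1)→(q0,0,L)
state=q0 head=1 tape=0_[1]000__   (q0,1)→(q0,0,L)
state=q0 head=0 tape=0[_]0000__   (q0,_)→(q1,#,R)
state=q1 head=1 tape=0#[0]000__   (q1,0)→(q2,#,L)
state=q2 head=0 tape=0[#]#000__   (q2,#)→(q0,0,R)
state=q0 head=1 tape=00[#]000__   (q0,#)→(q0,_,R)
state=q0 head=2 tape=00_[0]00__   (q0,0)→(q0,1,R)
state=q0 head=3 tape=00_1[0]0__   (q0,0)→(q0,1,R)
state=q0 head=4 tape=00_11[0]__   (q0,0)→(q0,1,R)
state=q0 head=5 tape=00_111[_]_   (q0,_)→(q1,#,R)
state=q1 head=6 tape=00_111#[_]
Cell 4 holds 1 when M halts.

1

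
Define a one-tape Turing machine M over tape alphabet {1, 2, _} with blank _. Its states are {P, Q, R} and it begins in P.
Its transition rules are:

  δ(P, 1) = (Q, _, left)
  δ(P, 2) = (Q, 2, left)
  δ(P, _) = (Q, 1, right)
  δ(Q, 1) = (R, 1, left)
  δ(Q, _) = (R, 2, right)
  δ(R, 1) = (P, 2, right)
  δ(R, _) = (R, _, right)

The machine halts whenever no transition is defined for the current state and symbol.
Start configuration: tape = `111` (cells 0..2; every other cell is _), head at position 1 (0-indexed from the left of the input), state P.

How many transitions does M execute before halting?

state=P head=1 tape=_1[1]1   (P,1)→(Q,_,left)
state=Q head=0 tape=_[1]_1   (Q,1)→(R,1,left)
state=R head=-1 tape=[_]1_1   (R,_)→(R,_,right)
state=R head=0 tape=_[1]_1   (R,1)→(P,2,right)
state=P head=1 tape=_2[_]1   (P,_)→(Q,1,right)
state=Q head=2 tape=_21[1]   (Q,1)→(R,1,left)
state=R head=1 tape=_2[1]1   (R,1)→(P,2,right)
state=P head=2 tape=_22[1]   (P,1)→(Q,_,left)
state=Q head=1 tape=_2[2]_
M halts after 8 transitions.

8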